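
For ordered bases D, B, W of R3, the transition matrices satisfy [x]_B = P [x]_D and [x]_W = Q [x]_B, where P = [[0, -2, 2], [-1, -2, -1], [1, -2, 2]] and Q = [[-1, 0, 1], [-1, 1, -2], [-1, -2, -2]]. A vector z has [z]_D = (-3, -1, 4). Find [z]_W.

(-3, -23, -26)

Composing the changes, [z]_W = Q P [z]_D.
Q P = [[1, 0, 0], [-3, 4, -7], [0, 10, -4]]; applying this to (-3, -1, 4) gives (-3, -23, -26).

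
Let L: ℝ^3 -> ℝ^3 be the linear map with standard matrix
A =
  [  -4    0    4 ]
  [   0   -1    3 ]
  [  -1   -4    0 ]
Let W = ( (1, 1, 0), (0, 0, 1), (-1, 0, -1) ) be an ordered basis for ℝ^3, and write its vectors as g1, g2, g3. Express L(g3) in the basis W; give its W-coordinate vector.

Compute L(g3) = A g3 = (0, -3, 1) in standard coordinates.
Then write this in W-coordinates: solve for y in y_1 g1 + ... + y_3 g3 = (0, -3, 1).
This gives y = (-3, -2, -3), which is column 3 of [L]_W.

(-3, -2, -3)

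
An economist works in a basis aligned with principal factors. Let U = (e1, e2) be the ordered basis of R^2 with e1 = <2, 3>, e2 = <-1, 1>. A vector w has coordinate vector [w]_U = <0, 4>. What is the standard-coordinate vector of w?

The coordinates say w = 0·e1 + 4e2; adding the scaled basis vectors gives <-4, 4>.

<-4, 4>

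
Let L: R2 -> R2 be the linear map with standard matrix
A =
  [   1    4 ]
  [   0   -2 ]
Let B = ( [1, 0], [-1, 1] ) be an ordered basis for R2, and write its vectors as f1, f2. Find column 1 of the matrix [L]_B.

Compute L(f1) = A f1 = [1, 0] in standard coordinates.
Then write this in B-coordinates: solve for y in y_1 f1 + y_2 f2 = [1, 0].
This gives y = [1, 0], which is column 1 of [L]_B.

[1, 0]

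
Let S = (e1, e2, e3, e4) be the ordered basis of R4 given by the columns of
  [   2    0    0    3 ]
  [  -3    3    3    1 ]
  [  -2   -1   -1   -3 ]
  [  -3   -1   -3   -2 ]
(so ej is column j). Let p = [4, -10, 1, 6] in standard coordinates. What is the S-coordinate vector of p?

[-1, -4, -1, 2]

[p]_S is the unique c with M c = p, where M has columns e1, ..., e4.
Gaussian elimination on [M | p] yields c = (-1, -4, -1, 2).
Check: -e1 - 4e2 - e3 + 2e4 = [4, -10, 1, 6].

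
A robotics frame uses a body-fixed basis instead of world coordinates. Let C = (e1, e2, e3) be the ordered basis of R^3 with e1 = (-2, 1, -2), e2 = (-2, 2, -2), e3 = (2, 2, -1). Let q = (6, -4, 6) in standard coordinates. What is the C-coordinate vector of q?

[q]_C is the unique c with M c = q, where M has columns e1, ..., e3.
Gaussian elimination on [M | q] yields c = (-2, -1, 0).
Check: -2e1 - e2 + 0·e3 = (6, -4, 6).

(-2, -1, 0)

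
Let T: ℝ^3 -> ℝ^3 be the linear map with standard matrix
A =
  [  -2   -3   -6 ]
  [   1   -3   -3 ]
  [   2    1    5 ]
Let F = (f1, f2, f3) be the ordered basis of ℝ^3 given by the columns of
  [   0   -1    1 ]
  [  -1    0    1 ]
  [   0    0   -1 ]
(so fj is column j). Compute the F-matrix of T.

[[-2, 3, 1], [-2, 0, 1], [1, 2, 2]]

The j-th column of [T]_F is [T(fj)]_F.
T(f1) = A f1 = (3, 3, -1) = -2f1 - 2f2 + f3, so column 1 is (-2, -2, 1).
Repeating for f2, f3 and assembling the columns gives [[-2, 3, 1], [-2, 0, 1], [1, 2, 2]].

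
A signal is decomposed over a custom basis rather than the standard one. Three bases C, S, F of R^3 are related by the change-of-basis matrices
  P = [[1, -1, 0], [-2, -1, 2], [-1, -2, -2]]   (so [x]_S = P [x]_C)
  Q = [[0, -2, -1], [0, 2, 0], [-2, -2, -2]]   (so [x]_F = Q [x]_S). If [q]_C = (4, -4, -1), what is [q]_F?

(6, -12, -16)

Composing the changes, [q]_F = Q P [q]_C.
Q P = [[5, 4, -2], [-4, -2, 4], [4, 8, 0]]; applying this to (4, -4, -1) gives (6, -12, -16).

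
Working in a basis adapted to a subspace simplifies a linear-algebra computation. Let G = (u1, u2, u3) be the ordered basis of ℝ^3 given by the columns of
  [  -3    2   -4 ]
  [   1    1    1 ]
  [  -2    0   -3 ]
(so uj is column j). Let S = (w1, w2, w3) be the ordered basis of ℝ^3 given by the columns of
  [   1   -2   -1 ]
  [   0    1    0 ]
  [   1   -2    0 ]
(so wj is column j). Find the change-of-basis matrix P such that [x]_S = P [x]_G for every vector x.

[[0, 2, -1], [1, 1, 1], [1, -2, 1]]

Take x = uj: its G-coordinates are the j-th standard unit vector, so P e_j — column j of P — equals [uj]_S.
u1 = 0·w1 + w2 + w3, giving column 1 = [0, 1, 1]; repeating for each j gives P = [[0, 2, -1], [1, 1, 1], [1, -2, 1]].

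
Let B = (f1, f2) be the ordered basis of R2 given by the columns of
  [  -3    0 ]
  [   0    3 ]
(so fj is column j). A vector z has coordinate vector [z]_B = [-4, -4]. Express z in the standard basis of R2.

[12, -12]

The coordinates say z = -4f1 - 4f2; adding the scaled basis vectors gives [12, -12].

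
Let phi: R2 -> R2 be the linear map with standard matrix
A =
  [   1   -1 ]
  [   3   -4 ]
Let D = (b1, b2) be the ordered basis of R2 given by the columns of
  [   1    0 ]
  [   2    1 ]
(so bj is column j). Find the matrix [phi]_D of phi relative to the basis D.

[[-1, -1], [-3, -2]]

With P the matrix whose columns are b1, b2, [phi]_D = P^(-1) A P.
Column by column: phi(b1) = A b1 = <-1, -5>; its D-coordinates <-1, -3> give column 1.
Continuing for each basis vector yields [phi]_D = [[-1, -1], [-3, -2]].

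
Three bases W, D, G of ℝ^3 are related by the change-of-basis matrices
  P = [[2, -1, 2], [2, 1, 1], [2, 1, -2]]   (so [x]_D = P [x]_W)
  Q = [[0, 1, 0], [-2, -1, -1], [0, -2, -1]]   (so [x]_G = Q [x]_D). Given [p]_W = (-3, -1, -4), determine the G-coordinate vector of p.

First [p]_D = P [p]_W = (-13, -11, 1).
Then [p]_G = Q [p]_D = (-11, 36, 21).

(-11, 36, 21)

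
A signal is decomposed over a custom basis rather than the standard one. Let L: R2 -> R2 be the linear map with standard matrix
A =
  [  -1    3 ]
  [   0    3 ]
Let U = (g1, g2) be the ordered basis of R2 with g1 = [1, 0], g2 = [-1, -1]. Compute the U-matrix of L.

[[-1, 1], [0, 3]]

Let P have columns g1, g2. Then [L]_U = P^(-1) A P.
Here det P = -1, so P^(-1) is integer; computing A P first and then P^(-1)(A P) gives [[-1, 1], [0, 3]].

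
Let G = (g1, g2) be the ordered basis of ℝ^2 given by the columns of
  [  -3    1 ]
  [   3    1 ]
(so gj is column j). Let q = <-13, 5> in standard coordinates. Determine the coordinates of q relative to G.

<3, -4>

Write q = c_1 g1 + c_2 g2 and solve for the c_i.
System: -3c_1 + c_2 = -13, 3c_1 + c_2 = 5; solving gives c_1 = 3, c_2 = -4.
Check: 3g1 - 4g2 = <-13, 5>.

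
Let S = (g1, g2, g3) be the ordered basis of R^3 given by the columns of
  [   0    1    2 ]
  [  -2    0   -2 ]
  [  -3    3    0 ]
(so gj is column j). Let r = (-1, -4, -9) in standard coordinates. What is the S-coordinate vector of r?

Write r = c_1 g1 + ... + c_3 g3 and solve for the c_i.
Row-reducing the augmented matrix [M | r] gives c = (2, -1, 0).
Check: 2g1 - g2 + 0·g3 = (-1, -4, -9).

(2, -1, 0)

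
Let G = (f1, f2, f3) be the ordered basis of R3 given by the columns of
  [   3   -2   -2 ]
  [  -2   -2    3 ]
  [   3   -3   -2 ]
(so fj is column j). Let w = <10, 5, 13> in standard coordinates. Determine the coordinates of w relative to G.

<2, -3, 1>

We seek scalars with c_1 f1 + ... + c_3 f3 = w; equivalently solve M c = w where the columns of M are f1, ..., f3.
Solving this 3x3 system gives c = (2, -3, 1).
Check: 2f1 - 3f2 + f3 = <10, 5, 13>.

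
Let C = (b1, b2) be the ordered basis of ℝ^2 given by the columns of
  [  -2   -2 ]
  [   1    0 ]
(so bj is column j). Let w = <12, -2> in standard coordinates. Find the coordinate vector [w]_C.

<-2, -4>

[w]_C is the unique c with M c = w, where M has columns b1, b2.
System: -2c_1 - 2c_2 = 12, c_1 + 0c_2 = -2; solving gives c_1 = -2, c_2 = -4.
Check: -2b1 - 4b2 = <12, -2>.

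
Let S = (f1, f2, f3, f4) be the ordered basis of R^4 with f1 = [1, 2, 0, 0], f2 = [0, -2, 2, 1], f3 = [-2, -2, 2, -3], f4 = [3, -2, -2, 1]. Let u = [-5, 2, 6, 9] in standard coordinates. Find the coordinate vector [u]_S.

[u]_S is the unique c with M c = u, where M has columns f1, ..., f4.
Row-reducing the augmented matrix [M | u] gives c = (-2, 3, -3, -3).
Check: -2f1 + 3f2 - 3f3 - 3f4 = [-5, 2, 6, 9].

[-2, 3, -3, -3]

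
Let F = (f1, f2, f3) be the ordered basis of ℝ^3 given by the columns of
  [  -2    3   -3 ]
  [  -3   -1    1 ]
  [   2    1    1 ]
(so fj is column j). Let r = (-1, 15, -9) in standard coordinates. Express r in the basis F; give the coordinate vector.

(-4, -2, 1)

We seek scalars with c_1 f1 + ... + c_3 f3 = r; equivalently solve M c = r where the columns of M are f1, ..., f3.
Row-reducing the augmented matrix [M | r] gives c = (-4, -2, 1).
Check: -4f1 - 2f2 + f3 = (-1, 15, -9).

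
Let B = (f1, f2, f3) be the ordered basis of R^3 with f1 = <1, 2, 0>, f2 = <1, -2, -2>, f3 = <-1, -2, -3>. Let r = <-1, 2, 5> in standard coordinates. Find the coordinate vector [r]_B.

Write r = c_1 f1 + ... + c_3 f3 and solve for the c_i.
Gaussian elimination on [M | r] yields c = (-1, -1, -1).
Check: -f1 - f2 - f3 = <-1, 2, 5>.

<-1, -1, -1>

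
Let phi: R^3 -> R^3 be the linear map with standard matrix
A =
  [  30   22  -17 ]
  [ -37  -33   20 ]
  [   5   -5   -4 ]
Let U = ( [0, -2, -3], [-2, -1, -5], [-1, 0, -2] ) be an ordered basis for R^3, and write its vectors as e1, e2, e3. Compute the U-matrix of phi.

[[-2, -2, 2], [-2, -3, -1], [-3, 3, -2]]

Let P have columns e1, ..., e3. Then [phi]_U = P^(-1) A P.
Here det P = 1, so P^(-1) is integer; computing A P first and then P^(-1)(A P) gives [[-2, -2, 2], [-2, -3, -1], [-3, 3, -2]].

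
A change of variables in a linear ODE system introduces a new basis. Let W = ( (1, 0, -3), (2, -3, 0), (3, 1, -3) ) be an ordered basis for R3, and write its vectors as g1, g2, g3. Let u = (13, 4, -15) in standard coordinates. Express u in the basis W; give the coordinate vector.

[u]_W is the unique c with M c = u, where M has columns g1, ..., g3.
Row-reducing the augmented matrix [M | u] gives c = (1, 0, 4).
Check: g1 + 0·g2 + 4g3 = (13, 4, -15).

(1, 0, 4)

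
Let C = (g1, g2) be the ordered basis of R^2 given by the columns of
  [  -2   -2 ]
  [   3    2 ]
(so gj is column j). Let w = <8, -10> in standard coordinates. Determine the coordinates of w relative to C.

<-2, -2>

Write w = c_1 g1 + c_2 g2 and solve for the c_i.
System: -2c_1 - 2c_2 = 8, 3c_1 + 2c_2 = -10; solving gives c_1 = -2, c_2 = -2.
Check: -2g1 - 2g2 = <8, -10>.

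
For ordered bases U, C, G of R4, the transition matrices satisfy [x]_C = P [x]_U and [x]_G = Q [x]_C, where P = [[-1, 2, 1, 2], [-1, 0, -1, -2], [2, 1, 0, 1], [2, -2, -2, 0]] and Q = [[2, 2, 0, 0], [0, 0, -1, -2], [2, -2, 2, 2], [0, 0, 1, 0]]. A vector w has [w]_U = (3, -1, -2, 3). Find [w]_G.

(-16, -32, 52, 8)

Composing the changes, [w]_G = Q P [w]_U.
Q P = [[-4, 4, 0, 0], [-6, 3, 4, -1], [8, 2, 0, 10], [2, 1, 0, 1]]; applying this to (3, -1, -2, 3) gives (-16, -32, 52, 8).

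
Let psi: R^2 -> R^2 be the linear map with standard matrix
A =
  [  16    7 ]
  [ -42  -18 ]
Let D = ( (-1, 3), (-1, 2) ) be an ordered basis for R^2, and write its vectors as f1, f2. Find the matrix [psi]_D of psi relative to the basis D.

[[-2, 2], [-3, 0]]

With P the matrix whose columns are f1, f2, [psi]_D = P^(-1) A P.
Column by column: psi(f1) = A f1 = (5, -12); its D-coordinates (-2, -3) give column 1.
Continuing for each basis vector yields [psi]_D = [[-2, 2], [-3, 0]].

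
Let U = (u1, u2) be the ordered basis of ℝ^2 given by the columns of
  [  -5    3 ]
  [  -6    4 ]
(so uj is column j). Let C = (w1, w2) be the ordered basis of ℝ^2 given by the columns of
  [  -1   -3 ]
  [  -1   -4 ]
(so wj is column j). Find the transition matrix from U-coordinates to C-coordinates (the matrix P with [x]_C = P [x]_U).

Take x = uj: its U-coordinates are the j-th standard unit vector, so P e_j — column j of P — equals [uj]_C.
u1 = 2w1 + w2, giving column 1 = <2, 1>; repeating for each j gives P = [[2, 0], [1, -1]].

[[2, 0], [1, -1]]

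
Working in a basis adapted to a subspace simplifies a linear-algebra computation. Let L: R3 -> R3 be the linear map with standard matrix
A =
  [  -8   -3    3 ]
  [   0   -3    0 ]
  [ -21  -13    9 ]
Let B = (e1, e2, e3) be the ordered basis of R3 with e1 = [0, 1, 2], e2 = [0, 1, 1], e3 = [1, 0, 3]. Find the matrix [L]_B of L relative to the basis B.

[[-1, -1, 3], [-2, -2, -3], [3, 0, 1]]

With P the matrix whose columns are e1, ..., e3, [L]_B = P^(-1) A P.
Column by column: L(e1) = A e1 = [3, -3, 5]; its B-coordinates [-1, -2, 3] give column 1.
Continuing for each basis vector yields [L]_B = [[-1, -1, 3], [-2, -2, -3], [3, 0, 1]].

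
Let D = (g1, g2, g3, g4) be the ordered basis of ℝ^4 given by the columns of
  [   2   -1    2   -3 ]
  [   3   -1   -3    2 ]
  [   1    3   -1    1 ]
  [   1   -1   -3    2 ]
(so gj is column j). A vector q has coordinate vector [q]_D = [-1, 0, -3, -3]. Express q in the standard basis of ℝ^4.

[1, 0, -1, 2]

q = M [q]_D, where M has columns g1, ..., g4.
Carrying out the matrix-vector product, q = [1, 0, -1, 2].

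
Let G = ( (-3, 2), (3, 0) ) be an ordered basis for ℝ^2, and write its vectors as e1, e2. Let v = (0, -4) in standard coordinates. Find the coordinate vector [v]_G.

(-2, -2)

Write v = c_1 e1 + c_2 e2 and solve for the c_i.
System: -3c_1 + 3c_2 = 0, 2c_1 + 0c_2 = -4; solving gives c_1 = -2, c_2 = -2.
Check: -2e1 - 2e2 = (0, -4).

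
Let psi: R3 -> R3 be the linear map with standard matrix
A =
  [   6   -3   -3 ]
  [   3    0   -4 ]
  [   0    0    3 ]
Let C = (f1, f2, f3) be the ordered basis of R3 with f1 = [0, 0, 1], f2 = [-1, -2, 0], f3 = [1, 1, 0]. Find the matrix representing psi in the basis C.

[[3, 0, 0], [1, 3, 0], [-2, 3, 3]]

Let P have columns f1, ..., f3. Then [psi]_C = P^(-1) A P.
Here det P = 1, so P^(-1) is integer; computing A P first and then P^(-1)(A P) gives [[3, 0, 0], [1, 3, 0], [-2, 3, 3]].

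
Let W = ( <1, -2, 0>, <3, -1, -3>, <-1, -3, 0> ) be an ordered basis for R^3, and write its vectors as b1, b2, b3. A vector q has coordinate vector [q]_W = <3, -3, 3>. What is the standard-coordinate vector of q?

<-9, -12, 9>

By definition q = 3b1 - 3b2 + 3b3.
Summing componentwise gives <-9, -12, 9>.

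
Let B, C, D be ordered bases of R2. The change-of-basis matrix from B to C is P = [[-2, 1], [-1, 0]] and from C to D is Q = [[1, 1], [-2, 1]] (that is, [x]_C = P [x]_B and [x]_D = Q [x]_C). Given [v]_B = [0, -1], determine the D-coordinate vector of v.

Composing the changes, [v]_D = Q P [v]_B.
Q P = [[-3, 1], [3, -2]]; applying this to [0, -1] gives [-1, 2].

[-1, 2]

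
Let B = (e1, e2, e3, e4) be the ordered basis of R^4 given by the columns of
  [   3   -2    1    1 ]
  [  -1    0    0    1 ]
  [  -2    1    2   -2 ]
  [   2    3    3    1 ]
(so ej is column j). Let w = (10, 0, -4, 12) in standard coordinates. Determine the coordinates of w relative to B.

(2, 0, 2, 2)

We seek scalars with c_1 e1 + ... + c_4 e4 = w; equivalently solve M c = w where the columns of M are e1, ..., e4.
Gaussian elimination on [M | w] yields c = (2, 0, 2, 2).
Check: 2e1 + 0·e2 + 2e3 + 2e4 = (10, 0, -4, 12).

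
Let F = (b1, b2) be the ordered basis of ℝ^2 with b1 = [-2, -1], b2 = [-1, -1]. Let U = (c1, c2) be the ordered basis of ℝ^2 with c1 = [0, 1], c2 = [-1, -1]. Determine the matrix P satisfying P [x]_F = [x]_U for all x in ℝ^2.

[[1, 0], [2, 1]]

Column j of P is [bj]_U, since P maps F-coordinates to U-coordinates.
Expressing b1 in U: b1 = c1 + 2c2, so column 1 of P is [1, 2].
Doing the same for each bj gives P = [[1, 0], [2, 1]].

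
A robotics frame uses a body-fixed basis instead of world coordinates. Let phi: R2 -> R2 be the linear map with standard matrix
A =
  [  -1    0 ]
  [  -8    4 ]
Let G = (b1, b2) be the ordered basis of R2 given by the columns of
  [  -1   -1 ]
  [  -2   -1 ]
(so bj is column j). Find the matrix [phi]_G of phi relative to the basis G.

[[1, -3], [-2, 2]]

The j-th column of [phi]_G is [phi(bj)]_G.
phi(b1) = A b1 = <1, 0> = b1 - 2b2, so column 1 is <1, -2>.
Repeating for b2 and assembling the columns gives [[1, -3], [-2, 2]].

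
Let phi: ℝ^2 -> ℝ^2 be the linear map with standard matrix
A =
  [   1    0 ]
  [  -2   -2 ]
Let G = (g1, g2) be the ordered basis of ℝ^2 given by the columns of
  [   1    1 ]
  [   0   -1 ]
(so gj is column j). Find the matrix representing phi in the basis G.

[[-1, 1], [2, 0]]

The j-th column of [phi]_G is [phi(gj)]_G.
phi(g1) = A g1 = [1, -2] = -g1 + 2g2, so column 1 is [-1, 2].
Repeating for g2 and assembling the columns gives [[-1, 1], [2, 0]].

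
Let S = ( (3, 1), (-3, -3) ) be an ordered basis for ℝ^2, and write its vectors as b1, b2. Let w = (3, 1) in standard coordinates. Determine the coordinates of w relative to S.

Write w = c_1 b1 + c_2 b2 and solve for the c_i.
System: 3c_1 - 3c_2 = 3, c_1 - 3c_2 = 1; solving gives c_1 = 1, c_2 = 0.
Check: b1 + 0·b2 = (3, 1).

(1, 0)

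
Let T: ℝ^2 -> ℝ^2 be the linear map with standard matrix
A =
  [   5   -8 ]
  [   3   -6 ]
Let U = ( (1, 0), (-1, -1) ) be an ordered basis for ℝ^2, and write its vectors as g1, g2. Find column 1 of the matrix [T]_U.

(2, -3)

Compute T(g1) = A g1 = (5, 3) in standard coordinates.
Then write this in U-coordinates: solve for y in y_1 g1 + y_2 g2 = (5, 3).
This gives y = (2, -3), which is column 1 of [T]_U.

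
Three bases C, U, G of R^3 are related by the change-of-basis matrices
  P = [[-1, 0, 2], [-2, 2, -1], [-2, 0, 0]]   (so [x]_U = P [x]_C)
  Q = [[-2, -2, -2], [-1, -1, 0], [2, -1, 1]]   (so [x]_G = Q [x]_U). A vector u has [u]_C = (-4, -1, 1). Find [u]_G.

Composing the changes, [u]_G = Q P [u]_C.
Q P = [[10, -4, -2], [3, -2, -1], [-2, -2, 5]]; applying this to (-4, -1, 1) gives (-38, -11, 15).

(-38, -11, 15)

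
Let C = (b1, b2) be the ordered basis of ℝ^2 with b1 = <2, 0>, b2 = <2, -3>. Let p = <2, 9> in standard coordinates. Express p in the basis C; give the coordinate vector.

<4, -3>

We seek scalars with c_1 b1 + c_2 b2 = p; equivalently solve M c = p where the columns of M are b1, b2.
System: 2c_1 + 2c_2 = 2, 0c_1 - 3c_2 = 9; solving gives c_1 = 4, c_2 = -3.
Check: 4b1 - 3b2 = <2, 9>.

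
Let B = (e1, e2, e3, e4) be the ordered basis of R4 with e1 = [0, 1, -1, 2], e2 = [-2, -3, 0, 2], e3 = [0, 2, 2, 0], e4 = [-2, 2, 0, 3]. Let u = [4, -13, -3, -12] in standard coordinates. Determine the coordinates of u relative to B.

[u]_B is the unique c with M c = u, where M has columns e1, ..., e4.
Gaussian elimination on [M | u] yields c = (-3, 0, -3, -2).
Check: -3e1 + 0·e2 - 3e3 - 2e4 = [4, -13, -3, -12].

[-3, 0, -3, -2]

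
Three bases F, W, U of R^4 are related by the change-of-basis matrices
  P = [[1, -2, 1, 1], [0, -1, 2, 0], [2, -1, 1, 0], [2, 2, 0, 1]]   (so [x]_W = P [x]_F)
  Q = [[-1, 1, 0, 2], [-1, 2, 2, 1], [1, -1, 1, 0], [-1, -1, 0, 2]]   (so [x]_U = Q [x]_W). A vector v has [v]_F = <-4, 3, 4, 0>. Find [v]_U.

<7, 0, -18, -3>

First [v]_W = P [v]_F = <-6, 5, -7, -2>.
Then [v]_U = Q [v]_W = <7, 0, -18, -3>.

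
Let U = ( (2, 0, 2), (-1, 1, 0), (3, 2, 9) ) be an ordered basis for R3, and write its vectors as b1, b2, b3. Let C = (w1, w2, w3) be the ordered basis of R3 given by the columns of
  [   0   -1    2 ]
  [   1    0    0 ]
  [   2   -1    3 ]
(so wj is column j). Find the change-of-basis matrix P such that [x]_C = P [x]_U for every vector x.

Column j of P is [bj]_C, since P maps U-coordinates to C-coordinates.
Expressing b1 in C: b1 = 0·w1 - 2w2 + 0·w3, so column 1 of P is (0, -2, 0).
Doing the same for each bj gives P = [[0, 1, 2], [-2, -1, 1], [0, -1, 2]].

[[0, 1, 2], [-2, -1, 1], [0, -1, 2]]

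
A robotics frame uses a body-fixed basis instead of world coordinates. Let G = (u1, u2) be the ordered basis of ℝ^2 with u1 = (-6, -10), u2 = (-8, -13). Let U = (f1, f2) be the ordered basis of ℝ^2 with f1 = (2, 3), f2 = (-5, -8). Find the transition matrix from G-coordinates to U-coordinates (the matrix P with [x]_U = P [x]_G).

[[2, 1], [2, 2]]

Let M have columns uj and N have columns fj. Then for every x, N [x]_U = x = M [x]_G, so P = N^(-1) M.
Since det N = -1, N^(-1) has integer entries; multiplying gives P = [[2, 1], [2, 2]].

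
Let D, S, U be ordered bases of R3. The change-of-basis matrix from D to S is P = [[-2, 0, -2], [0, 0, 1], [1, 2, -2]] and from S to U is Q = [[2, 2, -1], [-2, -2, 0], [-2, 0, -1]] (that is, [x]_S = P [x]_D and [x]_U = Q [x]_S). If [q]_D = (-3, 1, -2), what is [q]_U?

(13, -16, -23)

Apply P to get S-coordinates (10, -2, 3), then Q to get U-coordinates.
The result is [q]_U = (13, -16, -23).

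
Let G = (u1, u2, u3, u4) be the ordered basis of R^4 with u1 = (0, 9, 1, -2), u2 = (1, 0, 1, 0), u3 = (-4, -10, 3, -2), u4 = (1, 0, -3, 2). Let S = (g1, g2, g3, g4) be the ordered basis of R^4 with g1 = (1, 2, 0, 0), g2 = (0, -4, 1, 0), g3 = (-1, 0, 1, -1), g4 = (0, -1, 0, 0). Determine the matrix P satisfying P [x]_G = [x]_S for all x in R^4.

[[2, 1, -2, -1], [-1, 1, 1, -1], [2, 0, 2, -2], [-1, -2, 2, 2]]

Take x = uj: its G-coordinates are the j-th standard unit vector, so P e_j — column j of P — equals [uj]_S.
u1 = 2g1 - g2 + 2g3 - g4, giving column 1 = (2, -1, 2, -1); repeating for each j gives P = [[2, 1, -2, -1], [-1, 1, 1, -1], [2, 0, 2, -2], [-1, -2, 2, 2]].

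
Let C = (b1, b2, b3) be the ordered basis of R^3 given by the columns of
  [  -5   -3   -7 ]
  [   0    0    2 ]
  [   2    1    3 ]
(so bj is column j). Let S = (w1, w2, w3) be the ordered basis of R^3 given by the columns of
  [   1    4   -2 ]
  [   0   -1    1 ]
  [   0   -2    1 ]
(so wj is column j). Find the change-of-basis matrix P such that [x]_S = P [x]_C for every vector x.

Let M have columns bj and N have columns wj. Then for every x, N [x]_S = x = M [x]_C, so P = N^(-1) M.
Since det N = 1, N^(-1) has integer entries; multiplying gives P = [[-1, -1, -1], [-2, -1, -1], [-2, -1, 1]].

[[-1, -1, -1], [-2, -1, -1], [-2, -1, 1]]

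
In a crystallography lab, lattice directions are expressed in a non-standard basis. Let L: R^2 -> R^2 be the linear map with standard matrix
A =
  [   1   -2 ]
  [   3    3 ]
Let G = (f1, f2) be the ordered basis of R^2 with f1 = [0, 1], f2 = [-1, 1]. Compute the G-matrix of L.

[[1, -3], [2, 3]]

Let P have columns f1, f2. Then [L]_G = P^(-1) A P.
Here det P = 1, so P^(-1) is integer; computing A P first and then P^(-1)(A P) gives [[1, -3], [2, 3]].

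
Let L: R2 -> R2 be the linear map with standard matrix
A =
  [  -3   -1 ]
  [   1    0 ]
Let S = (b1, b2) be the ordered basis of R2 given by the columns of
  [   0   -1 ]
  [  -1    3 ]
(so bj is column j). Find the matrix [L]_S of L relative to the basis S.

[[-3, 1], [-1, 0]]

The j-th column of [L]_S is [L(bj)]_S.
L(b1) = A b1 = <1, 0> = -3b1 - b2, so column 1 is <-3, -1>.
Repeating for b2 and assembling the columns gives [[-3, 1], [-1, 0]].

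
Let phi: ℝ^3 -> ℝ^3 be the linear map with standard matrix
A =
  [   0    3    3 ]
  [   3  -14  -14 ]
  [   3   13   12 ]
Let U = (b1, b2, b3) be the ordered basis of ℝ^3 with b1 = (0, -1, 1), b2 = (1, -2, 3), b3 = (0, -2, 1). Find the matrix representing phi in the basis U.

With P the matrix whose columns are b1, ..., b3, [phi]_U = P^(-1) A P.
Column by column: phi(b1) = A b1 = (0, 0, -1); its U-coordinates (-2, 0, 1) give column 1.
Continuing for each basis vector yields [phi]_U = [[-2, 3, -2], [0, 3, -3], [1, 1, -3]].

[[-2, 3, -2], [0, 3, -3], [1, 1, -3]]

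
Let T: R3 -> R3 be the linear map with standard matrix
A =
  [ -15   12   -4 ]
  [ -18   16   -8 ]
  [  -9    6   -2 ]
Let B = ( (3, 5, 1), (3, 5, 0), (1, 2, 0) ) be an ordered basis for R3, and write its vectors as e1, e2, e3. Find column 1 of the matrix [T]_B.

(1, 3, -1)

Column 1 of [T]_B is the B-coordinate vector of T(e1).
In standard coordinates T(e1) = A e1 = (11, 18, 1).
Converting to B: (11, 18, 1) = e1 + 3e2 - e3, so the coordinate vector is (1, 3, -1).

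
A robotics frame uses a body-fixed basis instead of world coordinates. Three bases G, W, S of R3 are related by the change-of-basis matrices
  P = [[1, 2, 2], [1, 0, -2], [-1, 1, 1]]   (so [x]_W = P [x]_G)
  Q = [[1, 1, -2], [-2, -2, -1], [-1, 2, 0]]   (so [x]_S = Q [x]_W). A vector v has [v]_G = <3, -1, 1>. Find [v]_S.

<10, -5, -1>

Apply P to get W-coordinates <3, 1, -3>, then Q to get S-coordinates.
The result is [v]_S = <10, -5, -1>.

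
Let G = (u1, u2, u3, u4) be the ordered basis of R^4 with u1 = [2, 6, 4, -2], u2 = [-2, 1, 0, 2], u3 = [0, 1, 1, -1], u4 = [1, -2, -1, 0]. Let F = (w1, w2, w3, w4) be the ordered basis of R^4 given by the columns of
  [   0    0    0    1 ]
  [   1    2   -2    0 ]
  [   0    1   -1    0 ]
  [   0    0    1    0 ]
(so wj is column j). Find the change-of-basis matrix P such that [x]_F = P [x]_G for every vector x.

[[-2, 1, -1, 0], [2, 2, 0, -1], [-2, 2, -1, 0], [2, -2, 0, 1]]

Column j of P is [uj]_F, since P maps G-coordinates to F-coordinates.
Expressing u1 in F: u1 = -2w1 + 2w2 - 2w3 + 2w4, so column 1 of P is [-2, 2, -2, 2].
Doing the same for each uj gives P = [[-2, 1, -1, 0], [2, 2, 0, -1], [-2, 2, -1, 0], [2, -2, 0, 1]].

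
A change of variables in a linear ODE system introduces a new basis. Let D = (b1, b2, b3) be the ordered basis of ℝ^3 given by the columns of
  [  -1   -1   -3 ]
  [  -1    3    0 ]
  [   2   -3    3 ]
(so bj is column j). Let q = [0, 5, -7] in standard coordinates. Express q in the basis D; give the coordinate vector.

We seek scalars with c_1 b1 + ... + c_3 b3 = q; equivalently solve M c = q where the columns of M are b1, ..., b3.
Solving this 3x3 system gives c = (1, 2, -1).
Check: b1 + 2b2 - b3 = [0, 5, -7].

[1, 2, -1]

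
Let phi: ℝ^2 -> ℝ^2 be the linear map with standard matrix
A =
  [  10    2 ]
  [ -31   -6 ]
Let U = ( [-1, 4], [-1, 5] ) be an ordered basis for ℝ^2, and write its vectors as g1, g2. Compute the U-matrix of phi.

Let P have columns g1, g2. Then [phi]_U = P^(-1) A P.
Here det P = -1, so P^(-1) is integer; computing A P first and then P^(-1)(A P) gives [[3, -1], [-1, 1]].

[[3, -1], [-1, 1]]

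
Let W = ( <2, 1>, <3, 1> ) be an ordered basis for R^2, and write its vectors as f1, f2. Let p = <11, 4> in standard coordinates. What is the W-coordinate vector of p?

<1, 3>

We seek scalars with c_1 f1 + c_2 f2 = p; equivalently solve M c = p where the columns of M are f1, f2.
System: 2c_1 + 3c_2 = 11, c_1 + c_2 = 4; solving gives c_1 = 1, c_2 = 3.
Check: f1 + 3f2 = <11, 4>.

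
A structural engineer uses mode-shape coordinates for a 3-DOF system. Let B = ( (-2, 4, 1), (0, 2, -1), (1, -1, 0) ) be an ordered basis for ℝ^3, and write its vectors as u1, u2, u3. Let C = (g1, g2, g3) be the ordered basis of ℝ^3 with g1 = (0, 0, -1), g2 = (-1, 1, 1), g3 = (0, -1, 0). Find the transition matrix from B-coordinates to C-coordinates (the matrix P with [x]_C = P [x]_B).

[[1, 1, -1], [2, 0, -1], [-2, -2, 0]]

Column j of P is [uj]_C, since P maps B-coordinates to C-coordinates.
Expressing u1 in C: u1 = g1 + 2g2 - 2g3, so column 1 of P is (1, 2, -2).
Doing the same for each uj gives P = [[1, 1, -1], [2, 0, -1], [-2, -2, 0]].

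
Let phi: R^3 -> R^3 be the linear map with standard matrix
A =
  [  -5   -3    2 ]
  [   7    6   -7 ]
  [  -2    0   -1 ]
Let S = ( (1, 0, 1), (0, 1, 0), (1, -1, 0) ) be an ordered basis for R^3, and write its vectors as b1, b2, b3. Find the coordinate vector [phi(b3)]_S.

(-2, 1, 0)

Compute phi(b3) = A b3 = (-2, 1, -2) in standard coordinates.
Then write this in S-coordinates: solve for y in y_1 b1 + ... + y_3 b3 = (-2, 1, -2).
This gives y = (-2, 1, 0), which is column 3 of [phi]_S.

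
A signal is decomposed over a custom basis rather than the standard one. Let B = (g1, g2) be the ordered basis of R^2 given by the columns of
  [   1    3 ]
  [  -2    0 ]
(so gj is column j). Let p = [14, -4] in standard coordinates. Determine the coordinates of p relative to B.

[2, 4]

We seek scalars with c_1 g1 + c_2 g2 = p; equivalently solve M c = p where the columns of M are g1, g2.
System: c_1 + 3c_2 = 14, -2c_1 + 0c_2 = -4; solving gives c_1 = 2, c_2 = 4.
Check: 2g1 + 4g2 = [14, -4].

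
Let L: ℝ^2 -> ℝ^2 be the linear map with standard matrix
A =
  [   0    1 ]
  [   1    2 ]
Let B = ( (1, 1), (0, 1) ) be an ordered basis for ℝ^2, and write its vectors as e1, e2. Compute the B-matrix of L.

The j-th column of [L]_B is [L(ej)]_B.
L(e1) = A e1 = (1, 3) = e1 + 2e2, so column 1 is (1, 2).
Repeating for e2 and assembling the columns gives [[1, 1], [2, 1]].

[[1, 1], [2, 1]]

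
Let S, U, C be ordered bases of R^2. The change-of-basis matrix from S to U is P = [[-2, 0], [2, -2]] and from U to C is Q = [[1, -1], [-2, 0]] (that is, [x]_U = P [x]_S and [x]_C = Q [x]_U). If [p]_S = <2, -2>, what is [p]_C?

Composing the changes, [p]_C = Q P [p]_S.
Q P = [[-4, 2], [4, 0]]; applying this to <2, -2> gives <-12, 8>.

<-12, 8>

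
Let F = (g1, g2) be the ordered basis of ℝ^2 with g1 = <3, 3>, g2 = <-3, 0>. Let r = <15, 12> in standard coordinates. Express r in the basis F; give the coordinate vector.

<4, -1>

[r]_F is the unique c with M c = r, where M has columns g1, g2.
System: 3c_1 - 3c_2 = 15, 3c_1 + 0c_2 = 12; solving gives c_1 = 4, c_2 = -1.
Check: 4g1 - g2 = <15, 12>.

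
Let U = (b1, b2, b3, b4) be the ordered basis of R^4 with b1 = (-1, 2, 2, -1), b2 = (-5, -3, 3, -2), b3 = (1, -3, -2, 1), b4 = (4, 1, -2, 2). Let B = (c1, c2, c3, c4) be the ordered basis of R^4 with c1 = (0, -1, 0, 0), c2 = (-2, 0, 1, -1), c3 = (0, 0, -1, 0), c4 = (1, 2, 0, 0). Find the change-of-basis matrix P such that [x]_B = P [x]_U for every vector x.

Column j of P is [bj]_B, since P maps U-coordinates to B-coordinates.
Expressing b1 in B: b1 = 0·c1 + c2 - c3 + c4, so column 1 of P is (0, 1, -1, 1).
Doing the same for each bj gives P = [[0, 1, 1, -1], [1, 2, -1, -2], [-1, -1, 1, 0], [1, -1, -1, 0]].

[[0, 1, 1, -1], [1, 2, -1, -2], [-1, -1, 1, 0], [1, -1, -1, 0]]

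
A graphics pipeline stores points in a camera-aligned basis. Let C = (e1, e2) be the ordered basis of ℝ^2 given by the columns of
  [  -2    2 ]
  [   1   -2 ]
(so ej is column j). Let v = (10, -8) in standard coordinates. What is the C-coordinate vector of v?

(-2, 3)

[v]_C is the unique c with M c = v, where M has columns e1, e2.
System: -2c_1 + 2c_2 = 10, c_1 - 2c_2 = -8; solving gives c_1 = -2, c_2 = 3.
Check: -2e1 + 3e2 = (10, -8).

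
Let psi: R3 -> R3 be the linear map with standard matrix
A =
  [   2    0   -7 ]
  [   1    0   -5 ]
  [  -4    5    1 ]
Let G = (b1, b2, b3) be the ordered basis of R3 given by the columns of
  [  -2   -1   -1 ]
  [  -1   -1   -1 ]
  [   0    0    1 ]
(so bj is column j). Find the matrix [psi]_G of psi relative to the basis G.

The j-th column of [psi]_G is [psi(bj)]_G.
psi(b1) = A b1 = (-4, -2, 3) = 2b1 - 3b2 + 3b3, so column 1 is (2, -3, 3).
Repeating for b2, b3 and assembling the columns gives [[2, 1, 3], [-3, 1, 3], [3, -1, 0]].

[[2, 1, 3], [-3, 1, 3], [3, -1, 0]]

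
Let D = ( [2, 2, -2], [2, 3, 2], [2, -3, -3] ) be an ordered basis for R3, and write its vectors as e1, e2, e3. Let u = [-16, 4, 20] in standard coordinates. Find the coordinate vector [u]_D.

[-4, 0, -4]

We seek scalars with c_1 e1 + ... + c_3 e3 = u; equivalently solve M c = u where the columns of M are e1, ..., e3.
Gaussian elimination on [M | u] yields c = (-4, 0, -4).
Check: -4e1 + 0·e2 - 4e3 = [-16, 4, 20].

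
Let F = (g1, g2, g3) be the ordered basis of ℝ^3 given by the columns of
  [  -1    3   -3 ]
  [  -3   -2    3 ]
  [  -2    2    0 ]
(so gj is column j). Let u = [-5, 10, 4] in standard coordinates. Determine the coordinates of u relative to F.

[-1, 1, 3]

Write u = c_1 g1 + ... + c_3 g3 and solve for the c_i.
Solving this 3x3 system gives c = (-1, 1, 3).
Check: -g1 + g2 + 3g3 = [-5, 10, 4].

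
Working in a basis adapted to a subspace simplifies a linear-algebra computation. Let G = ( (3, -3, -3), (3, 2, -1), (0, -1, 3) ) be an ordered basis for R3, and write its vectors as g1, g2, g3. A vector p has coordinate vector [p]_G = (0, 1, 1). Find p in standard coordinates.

By definition p = 0·g1 + g2 + g3.
Summing componentwise gives (3, 1, 2).

(3, 1, 2)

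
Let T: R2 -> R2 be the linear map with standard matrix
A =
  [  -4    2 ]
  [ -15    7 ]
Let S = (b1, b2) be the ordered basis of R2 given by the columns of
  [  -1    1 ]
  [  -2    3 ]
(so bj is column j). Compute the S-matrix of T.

[[1, 0], [1, 2]]

With P the matrix whose columns are b1, b2, [T]_S = P^(-1) A P.
Column by column: T(b1) = A b1 = (0, 1); its S-coordinates (1, 1) give column 1.
Continuing for each basis vector yields [T]_S = [[1, 0], [1, 2]].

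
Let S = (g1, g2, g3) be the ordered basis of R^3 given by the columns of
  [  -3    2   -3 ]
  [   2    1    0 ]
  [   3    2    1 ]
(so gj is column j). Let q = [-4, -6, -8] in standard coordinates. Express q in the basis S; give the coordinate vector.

[q]_S is the unique c with M c = q, where M has columns g1, ..., g3.
Row-reducing the augmented matrix [M | q] gives c = (-2, -2, 2).
Check: -2g1 - 2g2 + 2g3 = [-4, -6, -8].

[-2, -2, 2]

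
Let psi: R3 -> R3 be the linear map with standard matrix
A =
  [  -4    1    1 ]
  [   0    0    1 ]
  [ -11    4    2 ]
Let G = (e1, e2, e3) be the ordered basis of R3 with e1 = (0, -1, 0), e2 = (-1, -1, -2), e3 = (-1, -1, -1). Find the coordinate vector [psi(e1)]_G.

(-1, 3, -2)

Compute psi(e1) = A e1 = (-1, 0, -4) in standard coordinates.
Then write this in G-coordinates: solve for y in y_1 e1 + ... + y_3 e3 = (-1, 0, -4).
This gives y = (-1, 3, -2), which is column 1 of [psi]_G.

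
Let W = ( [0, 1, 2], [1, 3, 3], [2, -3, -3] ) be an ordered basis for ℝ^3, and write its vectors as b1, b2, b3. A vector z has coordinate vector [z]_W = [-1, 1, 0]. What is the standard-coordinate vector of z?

[1, 2, 1]

The coordinates say z = -b1 + b2 + 0·b3; adding the scaled basis vectors gives [1, 2, 1].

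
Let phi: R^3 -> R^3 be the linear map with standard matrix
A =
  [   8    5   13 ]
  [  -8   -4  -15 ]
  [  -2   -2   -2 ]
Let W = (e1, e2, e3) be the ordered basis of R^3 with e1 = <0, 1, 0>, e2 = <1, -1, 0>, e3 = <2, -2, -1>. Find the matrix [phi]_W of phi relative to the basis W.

[[1, -1, 0], [1, 3, -3], [2, 0, -2]]

The j-th column of [phi]_W is [phi(ej)]_W.
phi(e1) = A e1 = <5, -4, -2> = e1 + e2 + 2e3, so column 1 is <1, 1, 2>.
Repeating for e2, e3 and assembling the columns gives [[1, -1, 0], [1, 3, -3], [2, 0, -2]].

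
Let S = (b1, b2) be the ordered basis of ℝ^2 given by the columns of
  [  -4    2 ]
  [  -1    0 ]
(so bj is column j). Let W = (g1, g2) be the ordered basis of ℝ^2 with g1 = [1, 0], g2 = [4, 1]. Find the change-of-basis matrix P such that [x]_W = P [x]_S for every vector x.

[[0, 2], [-1, 0]]

Column j of P is [bj]_W, since P maps S-coordinates to W-coordinates.
Expressing b1 in W: b1 = 0·g1 - g2, so column 1 of P is [0, -1].
Doing the same for each bj gives P = [[0, 2], [-1, 0]].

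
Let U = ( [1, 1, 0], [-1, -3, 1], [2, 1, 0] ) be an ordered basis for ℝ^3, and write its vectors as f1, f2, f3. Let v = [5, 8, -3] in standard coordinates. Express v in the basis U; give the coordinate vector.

[-4, -3, 3]

Write v = c_1 f1 + ... + c_3 f3 and solve for the c_i.
Solving this 3x3 system gives c = (-4, -3, 3).
Check: -4f1 - 3f2 + 3f3 = [5, 8, -3].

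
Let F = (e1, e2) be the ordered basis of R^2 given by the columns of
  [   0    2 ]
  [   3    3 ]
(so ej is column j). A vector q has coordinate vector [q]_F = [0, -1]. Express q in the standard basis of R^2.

[-2, -3]

By definition q = 0·e1 - e2.
Summing componentwise gives [-2, -3].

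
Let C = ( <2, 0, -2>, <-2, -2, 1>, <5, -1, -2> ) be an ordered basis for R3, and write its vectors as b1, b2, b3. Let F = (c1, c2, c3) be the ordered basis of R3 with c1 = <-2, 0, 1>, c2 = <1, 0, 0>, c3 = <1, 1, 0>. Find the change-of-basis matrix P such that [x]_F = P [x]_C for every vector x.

Take x = bj: its C-coordinates are the j-th standard unit vector, so P e_j — column j of P — equals [bj]_F.
b1 = -2c1 - 2c2 + 0·c3, giving column 1 = <-2, -2, 0>; repeating for each j gives P = [[-2, 1, -2], [-2, 2, 2], [0, -2, -1]].

[[-2, 1, -2], [-2, 2, 2], [0, -2, -1]]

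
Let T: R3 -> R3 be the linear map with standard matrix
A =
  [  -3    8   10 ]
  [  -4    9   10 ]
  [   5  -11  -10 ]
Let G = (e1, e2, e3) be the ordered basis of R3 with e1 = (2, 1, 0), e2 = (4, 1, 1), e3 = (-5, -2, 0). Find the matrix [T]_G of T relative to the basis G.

Let P have columns e1, ..., e3. Then [T]_G = P^(-1) A P.
Here det P = -1, so P^(-1) is integer; computing A P first and then P^(-1)(A P) gives [[-2, 0, 3], [-1, -1, -3], [-2, -2, -1]].

[[-2, 0, 3], [-1, -1, -3], [-2, -2, -1]]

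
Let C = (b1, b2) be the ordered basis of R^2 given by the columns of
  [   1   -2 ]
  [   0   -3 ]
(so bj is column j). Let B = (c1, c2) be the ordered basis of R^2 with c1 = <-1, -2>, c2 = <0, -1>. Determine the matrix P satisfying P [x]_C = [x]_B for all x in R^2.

[[-1, 2], [2, -1]]

Let M have columns bj and N have columns cj. Then for every x, N [x]_B = x = M [x]_C, so P = N^(-1) M.
Since det N = 1, N^(-1) has integer entries; multiplying gives P = [[-1, 2], [2, -1]].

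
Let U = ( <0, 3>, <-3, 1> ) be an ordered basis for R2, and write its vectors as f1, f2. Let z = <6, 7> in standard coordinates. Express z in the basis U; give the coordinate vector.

<3, -2>

[z]_U is the unique c with M c = z, where M has columns f1, f2.
System: 0c_1 - 3c_2 = 6, 3c_1 + c_2 = 7; solving gives c_1 = 3, c_2 = -2.
Check: 3f1 - 2f2 = <6, 7>.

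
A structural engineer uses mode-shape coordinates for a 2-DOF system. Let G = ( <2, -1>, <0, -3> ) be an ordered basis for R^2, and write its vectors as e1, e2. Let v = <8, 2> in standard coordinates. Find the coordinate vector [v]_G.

<4, -2>

[v]_G is the unique c with M c = v, where M has columns e1, e2.
System: 2c_1 + 0c_2 = 8, -c_1 - 3c_2 = 2; solving gives c_1 = 4, c_2 = -2.
Check: 4e1 - 2e2 = <8, 2>.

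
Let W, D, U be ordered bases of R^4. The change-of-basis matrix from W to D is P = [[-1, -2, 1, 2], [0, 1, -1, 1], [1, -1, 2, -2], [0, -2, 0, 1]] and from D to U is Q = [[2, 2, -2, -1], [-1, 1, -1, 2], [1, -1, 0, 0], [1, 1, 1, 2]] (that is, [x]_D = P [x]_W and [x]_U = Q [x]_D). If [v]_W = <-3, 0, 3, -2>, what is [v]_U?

<-18, -18, 7, 0>

Apply P to get D-coordinates <2, -5, 7, -2>, then Q to get U-coordinates.
The result is [v]_U = <-18, -18, 7, 0>.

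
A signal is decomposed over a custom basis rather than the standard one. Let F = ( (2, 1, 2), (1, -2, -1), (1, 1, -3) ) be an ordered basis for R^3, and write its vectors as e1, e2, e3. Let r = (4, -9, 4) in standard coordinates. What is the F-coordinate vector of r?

(1, 4, -2)

[r]_F is the unique c with M c = r, where M has columns e1, ..., e3.
Solving this 3x3 system gives c = (1, 4, -2).
Check: e1 + 4e2 - 2e3 = (4, -9, 4).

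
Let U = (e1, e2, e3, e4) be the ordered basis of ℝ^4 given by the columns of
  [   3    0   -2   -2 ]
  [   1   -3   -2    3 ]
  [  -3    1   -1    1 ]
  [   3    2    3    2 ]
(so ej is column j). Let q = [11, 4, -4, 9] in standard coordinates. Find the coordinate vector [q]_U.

[3, 2, -2, 1]

[q]_U is the unique c with M c = q, where M has columns e1, ..., e4.
Row-reducing the augmented matrix [M | q] gives c = (3, 2, -2, 1).
Check: 3e1 + 2e2 - 2e3 + e4 = [11, 4, -4, 9].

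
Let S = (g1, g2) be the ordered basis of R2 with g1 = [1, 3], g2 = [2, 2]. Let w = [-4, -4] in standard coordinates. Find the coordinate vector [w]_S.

[0, -2]

Write w = c_1 g1 + c_2 g2 and solve for the c_i.
System: c_1 + 2c_2 = -4, 3c_1 + 2c_2 = -4; solving gives c_1 = 0, c_2 = -2.
Check: 0·g1 - 2g2 = [-4, -4].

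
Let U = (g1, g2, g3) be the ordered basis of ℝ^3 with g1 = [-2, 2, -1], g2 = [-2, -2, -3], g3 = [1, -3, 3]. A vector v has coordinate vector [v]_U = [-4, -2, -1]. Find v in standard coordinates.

[11, -1, 7]

By definition v = -4g1 - 2g2 - g3.
Summing componentwise gives [11, -1, 7].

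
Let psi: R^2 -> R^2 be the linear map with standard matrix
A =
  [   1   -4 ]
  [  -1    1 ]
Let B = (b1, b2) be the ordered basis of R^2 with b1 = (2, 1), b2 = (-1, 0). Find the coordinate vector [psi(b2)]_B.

Column 2 of [psi]_B is the B-coordinate vector of psi(b2).
In standard coordinates psi(b2) = A b2 = (-1, 1).
Converting to B: (-1, 1) = b1 + 3b2, so the coordinate vector is (1, 3).

(1, 3)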